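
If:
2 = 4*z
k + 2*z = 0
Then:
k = -1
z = 1/2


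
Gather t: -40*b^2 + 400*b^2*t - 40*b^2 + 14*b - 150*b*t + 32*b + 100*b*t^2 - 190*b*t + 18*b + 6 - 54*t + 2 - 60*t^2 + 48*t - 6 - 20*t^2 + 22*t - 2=-80*b^2 + 64*b + t^2*(100*b - 80) + t*(400*b^2 - 340*b + 16)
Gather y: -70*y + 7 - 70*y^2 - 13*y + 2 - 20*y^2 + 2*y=-90*y^2 - 81*y + 9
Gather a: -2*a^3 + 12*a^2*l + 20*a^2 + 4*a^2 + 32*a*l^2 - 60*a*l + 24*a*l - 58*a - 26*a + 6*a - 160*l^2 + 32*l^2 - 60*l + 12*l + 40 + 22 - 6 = -2*a^3 + a^2*(12*l + 24) + a*(32*l^2 - 36*l - 78) - 128*l^2 - 48*l + 56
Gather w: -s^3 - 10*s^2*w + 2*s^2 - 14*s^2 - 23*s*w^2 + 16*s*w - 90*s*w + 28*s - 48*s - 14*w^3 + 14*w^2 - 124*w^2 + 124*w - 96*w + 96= -s^3 - 12*s^2 - 20*s - 14*w^3 + w^2*(-23*s - 110) + w*(-10*s^2 - 74*s + 28) + 96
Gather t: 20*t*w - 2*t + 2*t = 20*t*w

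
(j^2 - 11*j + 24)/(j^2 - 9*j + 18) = (j - 8)/(j - 6)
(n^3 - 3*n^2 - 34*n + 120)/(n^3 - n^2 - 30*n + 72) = (n - 5)/(n - 3)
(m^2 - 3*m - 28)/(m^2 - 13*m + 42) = (m + 4)/(m - 6)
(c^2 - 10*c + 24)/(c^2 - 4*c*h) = (c^2 - 10*c + 24)/(c*(c - 4*h))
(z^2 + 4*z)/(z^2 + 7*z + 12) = z/(z + 3)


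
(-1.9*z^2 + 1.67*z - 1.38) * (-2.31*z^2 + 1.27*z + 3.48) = 4.389*z^4 - 6.2707*z^3 - 1.3033*z^2 + 4.059*z - 4.8024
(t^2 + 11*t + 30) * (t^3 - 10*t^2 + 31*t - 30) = t^5 + t^4 - 49*t^3 + 11*t^2 + 600*t - 900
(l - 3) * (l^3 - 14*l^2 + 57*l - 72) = l^4 - 17*l^3 + 99*l^2 - 243*l + 216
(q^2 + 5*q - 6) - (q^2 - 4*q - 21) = 9*q + 15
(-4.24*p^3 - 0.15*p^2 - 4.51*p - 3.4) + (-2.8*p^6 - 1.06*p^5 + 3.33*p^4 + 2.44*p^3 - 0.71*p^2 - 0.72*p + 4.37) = -2.8*p^6 - 1.06*p^5 + 3.33*p^4 - 1.8*p^3 - 0.86*p^2 - 5.23*p + 0.97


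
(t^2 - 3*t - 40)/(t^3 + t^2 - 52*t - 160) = 1/(t + 4)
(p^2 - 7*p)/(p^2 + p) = (p - 7)/(p + 1)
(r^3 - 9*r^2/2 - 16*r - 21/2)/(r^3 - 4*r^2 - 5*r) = (2*r^2 - 11*r - 21)/(2*r*(r - 5))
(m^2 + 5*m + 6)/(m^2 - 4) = (m + 3)/(m - 2)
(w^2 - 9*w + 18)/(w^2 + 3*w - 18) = (w - 6)/(w + 6)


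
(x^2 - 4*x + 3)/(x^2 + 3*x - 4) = (x - 3)/(x + 4)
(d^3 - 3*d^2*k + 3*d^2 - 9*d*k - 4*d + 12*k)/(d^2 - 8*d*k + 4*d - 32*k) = (d^2 - 3*d*k - d + 3*k)/(d - 8*k)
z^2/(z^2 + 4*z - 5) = z^2/(z^2 + 4*z - 5)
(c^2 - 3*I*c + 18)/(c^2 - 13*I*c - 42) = (c + 3*I)/(c - 7*I)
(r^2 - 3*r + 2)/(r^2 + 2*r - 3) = (r - 2)/(r + 3)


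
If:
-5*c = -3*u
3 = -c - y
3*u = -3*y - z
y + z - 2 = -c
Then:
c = 2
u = 10/3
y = -5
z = 5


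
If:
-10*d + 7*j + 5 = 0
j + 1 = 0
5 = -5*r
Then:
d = -1/5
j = -1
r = -1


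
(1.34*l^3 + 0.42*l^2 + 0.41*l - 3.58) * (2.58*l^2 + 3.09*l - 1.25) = 3.4572*l^5 + 5.2242*l^4 + 0.6806*l^3 - 8.4945*l^2 - 11.5747*l + 4.475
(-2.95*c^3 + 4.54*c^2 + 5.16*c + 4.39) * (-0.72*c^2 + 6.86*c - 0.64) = 2.124*c^5 - 23.5058*c^4 + 29.3172*c^3 + 29.3312*c^2 + 26.813*c - 2.8096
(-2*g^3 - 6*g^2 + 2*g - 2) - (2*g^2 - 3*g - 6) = -2*g^3 - 8*g^2 + 5*g + 4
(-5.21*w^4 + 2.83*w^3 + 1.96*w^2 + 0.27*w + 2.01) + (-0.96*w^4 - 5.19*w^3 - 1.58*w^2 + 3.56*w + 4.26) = -6.17*w^4 - 2.36*w^3 + 0.38*w^2 + 3.83*w + 6.27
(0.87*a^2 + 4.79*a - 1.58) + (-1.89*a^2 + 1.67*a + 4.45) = -1.02*a^2 + 6.46*a + 2.87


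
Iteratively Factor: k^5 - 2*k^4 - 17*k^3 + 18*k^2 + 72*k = (k + 3)*(k^4 - 5*k^3 - 2*k^2 + 24*k) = (k - 3)*(k + 3)*(k^3 - 2*k^2 - 8*k) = (k - 4)*(k - 3)*(k + 3)*(k^2 + 2*k) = (k - 4)*(k - 3)*(k + 2)*(k + 3)*(k)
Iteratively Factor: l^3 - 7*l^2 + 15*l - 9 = (l - 1)*(l^2 - 6*l + 9) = (l - 3)*(l - 1)*(l - 3)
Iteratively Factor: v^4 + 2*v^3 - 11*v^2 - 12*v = (v - 3)*(v^3 + 5*v^2 + 4*v) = (v - 3)*(v + 1)*(v^2 + 4*v) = v*(v - 3)*(v + 1)*(v + 4)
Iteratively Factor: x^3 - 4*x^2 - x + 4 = (x - 4)*(x^2 - 1) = (x - 4)*(x + 1)*(x - 1)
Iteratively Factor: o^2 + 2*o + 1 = (o + 1)*(o + 1)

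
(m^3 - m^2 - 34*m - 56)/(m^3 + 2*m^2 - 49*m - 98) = (m + 4)/(m + 7)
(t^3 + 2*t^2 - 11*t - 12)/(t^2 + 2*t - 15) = (t^2 + 5*t + 4)/(t + 5)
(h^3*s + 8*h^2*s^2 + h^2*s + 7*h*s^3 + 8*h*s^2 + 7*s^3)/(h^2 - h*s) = s*(h^3 + 8*h^2*s + h^2 + 7*h*s^2 + 8*h*s + 7*s^2)/(h*(h - s))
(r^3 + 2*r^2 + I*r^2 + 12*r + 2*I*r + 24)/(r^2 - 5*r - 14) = (r^2 + I*r + 12)/(r - 7)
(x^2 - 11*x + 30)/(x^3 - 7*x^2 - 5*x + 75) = (x - 6)/(x^2 - 2*x - 15)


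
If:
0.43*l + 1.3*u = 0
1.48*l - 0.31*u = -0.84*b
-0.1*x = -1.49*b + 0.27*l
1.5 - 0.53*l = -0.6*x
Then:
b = -0.15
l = 0.08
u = -0.03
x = -2.43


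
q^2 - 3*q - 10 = (q - 5)*(q + 2)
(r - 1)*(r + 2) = r^2 + r - 2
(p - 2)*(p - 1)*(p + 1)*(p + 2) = p^4 - 5*p^2 + 4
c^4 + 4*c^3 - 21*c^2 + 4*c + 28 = (c - 2)^2*(c + 1)*(c + 7)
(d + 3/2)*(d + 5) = d^2 + 13*d/2 + 15/2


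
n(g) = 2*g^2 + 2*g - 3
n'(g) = 4*g + 2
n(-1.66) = -0.81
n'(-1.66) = -4.64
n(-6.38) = 65.65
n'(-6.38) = -23.52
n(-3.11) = 10.12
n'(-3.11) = -10.44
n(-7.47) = 93.66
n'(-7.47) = -27.88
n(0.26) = -2.34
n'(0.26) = 3.04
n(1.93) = 8.31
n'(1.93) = 9.72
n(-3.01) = 9.10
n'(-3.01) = -10.04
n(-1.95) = 0.70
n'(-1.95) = -5.80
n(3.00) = 21.00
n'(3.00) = 14.00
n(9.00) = 177.00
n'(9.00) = 38.00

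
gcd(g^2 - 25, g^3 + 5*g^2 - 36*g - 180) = g + 5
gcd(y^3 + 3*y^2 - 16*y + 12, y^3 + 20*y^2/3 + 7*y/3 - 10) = y^2 + 5*y - 6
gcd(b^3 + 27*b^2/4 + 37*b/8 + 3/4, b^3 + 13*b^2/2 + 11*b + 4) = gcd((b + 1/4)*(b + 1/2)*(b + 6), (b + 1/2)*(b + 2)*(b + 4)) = b + 1/2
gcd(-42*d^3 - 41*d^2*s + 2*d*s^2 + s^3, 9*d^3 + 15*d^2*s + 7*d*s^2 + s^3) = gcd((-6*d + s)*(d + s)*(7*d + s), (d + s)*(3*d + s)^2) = d + s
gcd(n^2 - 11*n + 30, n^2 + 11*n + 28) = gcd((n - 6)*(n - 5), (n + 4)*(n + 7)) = 1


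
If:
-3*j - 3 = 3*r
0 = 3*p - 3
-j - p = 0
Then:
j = -1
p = 1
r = 0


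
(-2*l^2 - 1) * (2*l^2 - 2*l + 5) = -4*l^4 + 4*l^3 - 12*l^2 + 2*l - 5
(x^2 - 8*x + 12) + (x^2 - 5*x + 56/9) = 2*x^2 - 13*x + 164/9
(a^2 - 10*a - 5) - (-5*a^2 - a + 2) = 6*a^2 - 9*a - 7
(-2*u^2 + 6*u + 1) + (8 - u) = -2*u^2 + 5*u + 9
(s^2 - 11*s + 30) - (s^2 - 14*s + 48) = 3*s - 18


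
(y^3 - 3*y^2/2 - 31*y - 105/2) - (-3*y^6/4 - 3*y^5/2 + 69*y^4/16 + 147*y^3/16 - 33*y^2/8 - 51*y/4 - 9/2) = 3*y^6/4 + 3*y^5/2 - 69*y^4/16 - 131*y^3/16 + 21*y^2/8 - 73*y/4 - 48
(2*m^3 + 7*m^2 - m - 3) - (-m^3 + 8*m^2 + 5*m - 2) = 3*m^3 - m^2 - 6*m - 1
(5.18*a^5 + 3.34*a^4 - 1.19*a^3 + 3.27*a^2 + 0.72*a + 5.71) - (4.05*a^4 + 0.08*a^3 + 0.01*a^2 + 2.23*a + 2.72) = 5.18*a^5 - 0.71*a^4 - 1.27*a^3 + 3.26*a^2 - 1.51*a + 2.99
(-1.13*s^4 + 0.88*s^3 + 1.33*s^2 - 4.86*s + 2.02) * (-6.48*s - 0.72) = 7.3224*s^5 - 4.8888*s^4 - 9.252*s^3 + 30.5352*s^2 - 9.5904*s - 1.4544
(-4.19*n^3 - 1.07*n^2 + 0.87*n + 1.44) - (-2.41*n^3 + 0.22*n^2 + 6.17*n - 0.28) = -1.78*n^3 - 1.29*n^2 - 5.3*n + 1.72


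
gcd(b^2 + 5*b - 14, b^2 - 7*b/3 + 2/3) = b - 2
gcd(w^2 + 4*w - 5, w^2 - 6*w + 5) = w - 1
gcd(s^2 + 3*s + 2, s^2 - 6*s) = 1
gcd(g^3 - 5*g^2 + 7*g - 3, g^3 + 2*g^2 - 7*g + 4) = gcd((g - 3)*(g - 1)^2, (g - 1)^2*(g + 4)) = g^2 - 2*g + 1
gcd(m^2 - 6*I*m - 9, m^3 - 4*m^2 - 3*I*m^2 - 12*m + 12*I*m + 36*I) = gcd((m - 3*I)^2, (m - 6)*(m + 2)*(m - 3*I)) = m - 3*I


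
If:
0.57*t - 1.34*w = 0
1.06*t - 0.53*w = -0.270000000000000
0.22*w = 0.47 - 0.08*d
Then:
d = 6.25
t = -0.32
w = -0.14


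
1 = 1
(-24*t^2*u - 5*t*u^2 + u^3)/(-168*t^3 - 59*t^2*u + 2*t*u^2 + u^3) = u/(7*t + u)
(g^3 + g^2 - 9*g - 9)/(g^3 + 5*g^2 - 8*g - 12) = (g^2 - 9)/(g^2 + 4*g - 12)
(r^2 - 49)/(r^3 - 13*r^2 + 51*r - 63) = (r + 7)/(r^2 - 6*r + 9)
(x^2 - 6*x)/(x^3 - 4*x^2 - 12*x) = 1/(x + 2)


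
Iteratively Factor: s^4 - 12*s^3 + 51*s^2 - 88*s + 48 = (s - 4)*(s^3 - 8*s^2 + 19*s - 12) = (s - 4)^2*(s^2 - 4*s + 3) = (s - 4)^2*(s - 3)*(s - 1)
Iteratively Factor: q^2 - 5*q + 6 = (q - 3)*(q - 2)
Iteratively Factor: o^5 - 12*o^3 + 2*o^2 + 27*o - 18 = (o - 1)*(o^4 + o^3 - 11*o^2 - 9*o + 18) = (o - 1)*(o + 3)*(o^3 - 2*o^2 - 5*o + 6) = (o - 1)*(o + 2)*(o + 3)*(o^2 - 4*o + 3) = (o - 3)*(o - 1)*(o + 2)*(o + 3)*(o - 1)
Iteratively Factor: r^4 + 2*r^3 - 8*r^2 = (r)*(r^3 + 2*r^2 - 8*r) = r*(r + 4)*(r^2 - 2*r) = r^2*(r + 4)*(r - 2)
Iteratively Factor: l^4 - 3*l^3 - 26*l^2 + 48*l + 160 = (l + 2)*(l^3 - 5*l^2 - 16*l + 80) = (l - 4)*(l + 2)*(l^2 - l - 20) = (l - 4)*(l + 2)*(l + 4)*(l - 5)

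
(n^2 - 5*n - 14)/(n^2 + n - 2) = (n - 7)/(n - 1)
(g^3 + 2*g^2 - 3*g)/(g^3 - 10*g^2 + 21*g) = (g^2 + 2*g - 3)/(g^2 - 10*g + 21)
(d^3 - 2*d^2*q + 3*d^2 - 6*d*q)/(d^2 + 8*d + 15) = d*(d - 2*q)/(d + 5)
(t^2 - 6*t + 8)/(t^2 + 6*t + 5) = (t^2 - 6*t + 8)/(t^2 + 6*t + 5)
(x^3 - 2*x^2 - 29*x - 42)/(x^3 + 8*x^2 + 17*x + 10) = (x^2 - 4*x - 21)/(x^2 + 6*x + 5)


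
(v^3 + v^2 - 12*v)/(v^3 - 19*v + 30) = v*(v + 4)/(v^2 + 3*v - 10)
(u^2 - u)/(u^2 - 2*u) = (u - 1)/(u - 2)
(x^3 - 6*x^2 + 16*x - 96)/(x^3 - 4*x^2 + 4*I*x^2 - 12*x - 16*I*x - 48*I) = (x - 4*I)/(x + 2)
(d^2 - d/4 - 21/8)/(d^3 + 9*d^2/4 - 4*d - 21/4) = (d + 3/2)/(d^2 + 4*d + 3)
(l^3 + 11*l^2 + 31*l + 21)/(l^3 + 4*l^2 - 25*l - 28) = (l + 3)/(l - 4)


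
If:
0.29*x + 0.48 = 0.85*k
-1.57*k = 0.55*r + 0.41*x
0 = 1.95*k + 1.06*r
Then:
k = 0.39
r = -0.71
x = -0.52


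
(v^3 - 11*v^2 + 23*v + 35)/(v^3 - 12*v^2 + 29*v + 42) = (v - 5)/(v - 6)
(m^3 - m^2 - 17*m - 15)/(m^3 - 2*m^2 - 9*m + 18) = (m^2 - 4*m - 5)/(m^2 - 5*m + 6)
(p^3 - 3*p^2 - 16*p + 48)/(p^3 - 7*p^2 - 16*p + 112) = (p - 3)/(p - 7)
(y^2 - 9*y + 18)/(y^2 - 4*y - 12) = (y - 3)/(y + 2)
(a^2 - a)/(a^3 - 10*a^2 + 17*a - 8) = a/(a^2 - 9*a + 8)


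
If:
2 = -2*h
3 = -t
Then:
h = -1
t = -3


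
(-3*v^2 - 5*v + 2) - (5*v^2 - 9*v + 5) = -8*v^2 + 4*v - 3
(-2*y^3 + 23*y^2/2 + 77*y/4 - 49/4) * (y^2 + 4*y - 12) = -2*y^5 + 7*y^4/2 + 357*y^3/4 - 293*y^2/4 - 280*y + 147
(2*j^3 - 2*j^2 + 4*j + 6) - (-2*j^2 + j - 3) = 2*j^3 + 3*j + 9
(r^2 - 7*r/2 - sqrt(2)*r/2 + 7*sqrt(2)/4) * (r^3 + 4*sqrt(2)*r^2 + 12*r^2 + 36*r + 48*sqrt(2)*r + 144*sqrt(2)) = r^5 + 7*sqrt(2)*r^4/2 + 17*r^4/2 - 10*r^3 + 119*sqrt(2)*r^3/4 - 160*r^2 - 21*sqrt(2)*r^2 - 441*sqrt(2)*r + 24*r + 504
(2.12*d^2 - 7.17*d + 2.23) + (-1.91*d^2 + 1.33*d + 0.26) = 0.21*d^2 - 5.84*d + 2.49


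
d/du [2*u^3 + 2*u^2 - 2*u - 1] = 6*u^2 + 4*u - 2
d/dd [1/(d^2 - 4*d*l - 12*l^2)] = 2*(-d + 2*l)/(-d^2 + 4*d*l + 12*l^2)^2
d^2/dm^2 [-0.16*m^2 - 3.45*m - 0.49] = -0.320000000000000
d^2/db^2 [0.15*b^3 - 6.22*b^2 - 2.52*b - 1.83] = 0.9*b - 12.44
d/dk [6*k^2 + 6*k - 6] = 12*k + 6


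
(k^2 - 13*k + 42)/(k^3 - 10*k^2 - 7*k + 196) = (k - 6)/(k^2 - 3*k - 28)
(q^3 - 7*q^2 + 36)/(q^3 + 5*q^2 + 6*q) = (q^2 - 9*q + 18)/(q*(q + 3))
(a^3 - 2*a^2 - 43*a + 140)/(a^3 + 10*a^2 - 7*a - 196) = (a - 5)/(a + 7)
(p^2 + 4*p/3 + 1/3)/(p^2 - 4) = (3*p^2 + 4*p + 1)/(3*(p^2 - 4))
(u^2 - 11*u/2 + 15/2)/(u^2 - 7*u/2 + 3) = (2*u^2 - 11*u + 15)/(2*u^2 - 7*u + 6)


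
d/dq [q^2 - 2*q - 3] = 2*q - 2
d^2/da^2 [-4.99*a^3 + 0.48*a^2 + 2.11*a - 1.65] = 0.96 - 29.94*a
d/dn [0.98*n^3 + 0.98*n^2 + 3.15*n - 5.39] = 2.94*n^2 + 1.96*n + 3.15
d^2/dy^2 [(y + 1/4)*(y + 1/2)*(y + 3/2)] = 6*y + 9/2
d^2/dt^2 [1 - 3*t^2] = -6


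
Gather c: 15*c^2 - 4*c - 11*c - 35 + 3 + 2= 15*c^2 - 15*c - 30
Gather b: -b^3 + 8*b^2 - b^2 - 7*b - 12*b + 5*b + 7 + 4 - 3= -b^3 + 7*b^2 - 14*b + 8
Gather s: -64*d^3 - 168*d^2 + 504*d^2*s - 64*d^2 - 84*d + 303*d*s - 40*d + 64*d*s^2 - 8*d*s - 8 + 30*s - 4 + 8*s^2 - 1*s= -64*d^3 - 232*d^2 - 124*d + s^2*(64*d + 8) + s*(504*d^2 + 295*d + 29) - 12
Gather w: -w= -w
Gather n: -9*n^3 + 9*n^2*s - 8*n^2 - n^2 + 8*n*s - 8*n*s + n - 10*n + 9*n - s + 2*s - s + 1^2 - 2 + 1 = -9*n^3 + n^2*(9*s - 9)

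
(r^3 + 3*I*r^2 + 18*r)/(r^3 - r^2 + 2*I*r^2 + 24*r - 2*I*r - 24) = r*(r - 3*I)/(r^2 - r*(1 + 4*I) + 4*I)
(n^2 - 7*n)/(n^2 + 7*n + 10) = n*(n - 7)/(n^2 + 7*n + 10)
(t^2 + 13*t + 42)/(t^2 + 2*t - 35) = (t + 6)/(t - 5)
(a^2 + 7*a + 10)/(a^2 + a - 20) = (a + 2)/(a - 4)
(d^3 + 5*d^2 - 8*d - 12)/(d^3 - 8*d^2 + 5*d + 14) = (d + 6)/(d - 7)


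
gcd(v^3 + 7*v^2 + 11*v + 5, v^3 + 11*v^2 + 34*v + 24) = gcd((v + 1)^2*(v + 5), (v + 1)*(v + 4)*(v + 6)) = v + 1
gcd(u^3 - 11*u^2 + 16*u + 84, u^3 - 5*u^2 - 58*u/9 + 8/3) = u - 6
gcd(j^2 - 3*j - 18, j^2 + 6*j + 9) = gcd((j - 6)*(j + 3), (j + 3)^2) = j + 3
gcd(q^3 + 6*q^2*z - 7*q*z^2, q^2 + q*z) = q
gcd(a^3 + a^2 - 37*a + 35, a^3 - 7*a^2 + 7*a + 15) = a - 5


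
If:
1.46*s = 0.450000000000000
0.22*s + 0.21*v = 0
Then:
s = 0.31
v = -0.32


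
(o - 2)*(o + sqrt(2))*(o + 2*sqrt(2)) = o^3 - 2*o^2 + 3*sqrt(2)*o^2 - 6*sqrt(2)*o + 4*o - 8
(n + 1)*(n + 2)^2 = n^3 + 5*n^2 + 8*n + 4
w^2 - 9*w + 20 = (w - 5)*(w - 4)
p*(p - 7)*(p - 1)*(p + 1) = p^4 - 7*p^3 - p^2 + 7*p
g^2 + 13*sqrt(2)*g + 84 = (g + 6*sqrt(2))*(g + 7*sqrt(2))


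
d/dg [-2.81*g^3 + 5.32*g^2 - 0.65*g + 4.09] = -8.43*g^2 + 10.64*g - 0.65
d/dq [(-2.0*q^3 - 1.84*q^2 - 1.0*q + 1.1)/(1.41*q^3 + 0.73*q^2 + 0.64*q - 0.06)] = (1.1344*q^4 + 0.260000000000001*q^3 - 4.7406*q^2 - 1.3852*q - 0.644)/(1.9881*q^6 + 2.0586*q^5 + 2.3377*q^4 + 0.7652*q^3 + 0.322*q^2 - 0.0768*q + 0.0036)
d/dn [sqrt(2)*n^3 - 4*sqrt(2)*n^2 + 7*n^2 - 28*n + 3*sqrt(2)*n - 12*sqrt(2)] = 3*sqrt(2)*n^2 - 8*sqrt(2)*n + 14*n - 28 + 3*sqrt(2)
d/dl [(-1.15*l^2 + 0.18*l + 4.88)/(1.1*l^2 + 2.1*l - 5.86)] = (-2.613*l^2 + 2.742*l - 11.3028)/(1.21*l^4 + 4.62*l^3 - 8.482*l^2 - 24.612*l + 34.3396)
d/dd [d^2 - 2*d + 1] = 2*d - 2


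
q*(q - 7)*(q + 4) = q^3 - 3*q^2 - 28*q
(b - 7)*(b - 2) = b^2 - 9*b + 14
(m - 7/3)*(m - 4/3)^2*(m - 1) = m^4 - 6*m^3 + 13*m^2 - 328*m/27 + 112/27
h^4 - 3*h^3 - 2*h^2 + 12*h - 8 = (h - 2)^2*(h - 1)*(h + 2)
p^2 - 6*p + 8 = (p - 4)*(p - 2)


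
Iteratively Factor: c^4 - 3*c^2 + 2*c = (c - 1)*(c^3 + c^2 - 2*c) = c*(c - 1)*(c^2 + c - 2) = c*(c - 1)*(c + 2)*(c - 1)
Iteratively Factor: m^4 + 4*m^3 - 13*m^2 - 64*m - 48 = (m + 4)*(m^3 - 13*m - 12) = (m + 3)*(m + 4)*(m^2 - 3*m - 4) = (m + 1)*(m + 3)*(m + 4)*(m - 4)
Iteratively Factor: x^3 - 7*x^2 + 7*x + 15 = (x - 5)*(x^2 - 2*x - 3) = (x - 5)*(x - 3)*(x + 1)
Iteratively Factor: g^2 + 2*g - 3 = (g - 1)*(g + 3)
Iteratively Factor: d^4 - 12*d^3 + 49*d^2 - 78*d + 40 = (d - 4)*(d^3 - 8*d^2 + 17*d - 10) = (d - 4)*(d - 1)*(d^2 - 7*d + 10) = (d - 5)*(d - 4)*(d - 1)*(d - 2)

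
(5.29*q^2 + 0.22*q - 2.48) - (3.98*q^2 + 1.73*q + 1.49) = 1.31*q^2 - 1.51*q - 3.97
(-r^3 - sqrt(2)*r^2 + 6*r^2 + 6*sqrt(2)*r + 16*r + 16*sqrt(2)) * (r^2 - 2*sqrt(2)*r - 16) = -r^5 + sqrt(2)*r^4 + 6*r^4 - 6*sqrt(2)*r^3 + 36*r^3 - 120*r^2 - 320*r - 96*sqrt(2)*r - 256*sqrt(2)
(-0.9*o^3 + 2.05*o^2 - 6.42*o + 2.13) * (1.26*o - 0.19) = -1.134*o^4 + 2.754*o^3 - 8.4787*o^2 + 3.9036*o - 0.4047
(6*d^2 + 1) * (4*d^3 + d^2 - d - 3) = 24*d^5 + 6*d^4 - 2*d^3 - 17*d^2 - d - 3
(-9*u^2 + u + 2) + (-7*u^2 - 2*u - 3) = -16*u^2 - u - 1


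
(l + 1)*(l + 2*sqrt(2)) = l^2 + l + 2*sqrt(2)*l + 2*sqrt(2)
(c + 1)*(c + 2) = c^2 + 3*c + 2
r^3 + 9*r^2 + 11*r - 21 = (r - 1)*(r + 3)*(r + 7)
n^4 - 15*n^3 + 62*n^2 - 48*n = n*(n - 8)*(n - 6)*(n - 1)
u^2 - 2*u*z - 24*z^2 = (u - 6*z)*(u + 4*z)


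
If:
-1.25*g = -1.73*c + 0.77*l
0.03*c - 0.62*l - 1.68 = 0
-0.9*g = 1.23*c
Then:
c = -0.61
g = 0.84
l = -2.74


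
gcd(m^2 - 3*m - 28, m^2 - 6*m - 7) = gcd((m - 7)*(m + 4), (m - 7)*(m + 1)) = m - 7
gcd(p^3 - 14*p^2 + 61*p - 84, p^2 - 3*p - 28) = p - 7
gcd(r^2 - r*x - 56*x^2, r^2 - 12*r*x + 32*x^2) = -r + 8*x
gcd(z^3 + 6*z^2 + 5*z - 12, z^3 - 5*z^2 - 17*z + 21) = z^2 + 2*z - 3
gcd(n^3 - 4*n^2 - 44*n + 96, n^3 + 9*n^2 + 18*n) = n + 6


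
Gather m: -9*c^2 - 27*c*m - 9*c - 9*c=-9*c^2 - 27*c*m - 18*c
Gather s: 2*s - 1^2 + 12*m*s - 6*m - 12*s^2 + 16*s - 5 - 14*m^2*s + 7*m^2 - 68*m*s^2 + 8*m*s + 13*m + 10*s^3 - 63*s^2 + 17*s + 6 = 7*m^2 + 7*m + 10*s^3 + s^2*(-68*m - 75) + s*(-14*m^2 + 20*m + 35)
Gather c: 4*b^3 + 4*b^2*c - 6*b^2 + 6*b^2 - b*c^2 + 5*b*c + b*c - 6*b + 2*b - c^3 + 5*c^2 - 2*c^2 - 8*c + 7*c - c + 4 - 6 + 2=4*b^3 - 4*b - c^3 + c^2*(3 - b) + c*(4*b^2 + 6*b - 2)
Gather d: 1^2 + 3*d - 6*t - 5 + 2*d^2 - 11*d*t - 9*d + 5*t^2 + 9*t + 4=2*d^2 + d*(-11*t - 6) + 5*t^2 + 3*t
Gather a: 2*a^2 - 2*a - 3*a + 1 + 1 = 2*a^2 - 5*a + 2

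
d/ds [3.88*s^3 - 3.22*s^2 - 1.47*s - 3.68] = 11.64*s^2 - 6.44*s - 1.47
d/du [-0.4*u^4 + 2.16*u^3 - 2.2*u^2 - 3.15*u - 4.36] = -1.6*u^3 + 6.48*u^2 - 4.4*u - 3.15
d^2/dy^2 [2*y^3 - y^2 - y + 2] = 12*y - 2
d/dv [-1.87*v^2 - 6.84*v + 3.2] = -3.74*v - 6.84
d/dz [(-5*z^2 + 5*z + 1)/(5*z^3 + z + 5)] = (5*(1 - 2*z)*(5*z^3 + z + 5) - (15*z^2 + 1)*(-5*z^2 + 5*z + 1))/(5*z^3 + z + 5)^2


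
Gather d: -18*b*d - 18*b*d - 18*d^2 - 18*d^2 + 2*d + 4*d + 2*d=-36*d^2 + d*(8 - 36*b)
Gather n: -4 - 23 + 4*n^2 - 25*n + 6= 4*n^2 - 25*n - 21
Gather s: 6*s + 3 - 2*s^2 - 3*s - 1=-2*s^2 + 3*s + 2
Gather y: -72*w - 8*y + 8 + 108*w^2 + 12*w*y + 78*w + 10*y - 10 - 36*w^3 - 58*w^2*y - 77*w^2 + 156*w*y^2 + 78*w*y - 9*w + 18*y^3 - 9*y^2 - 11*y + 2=-36*w^3 + 31*w^2 - 3*w + 18*y^3 + y^2*(156*w - 9) + y*(-58*w^2 + 90*w - 9)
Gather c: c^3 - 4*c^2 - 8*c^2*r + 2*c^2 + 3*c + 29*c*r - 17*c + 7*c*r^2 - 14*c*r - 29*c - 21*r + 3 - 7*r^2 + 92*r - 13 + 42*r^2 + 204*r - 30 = c^3 + c^2*(-8*r - 2) + c*(7*r^2 + 15*r - 43) + 35*r^2 + 275*r - 40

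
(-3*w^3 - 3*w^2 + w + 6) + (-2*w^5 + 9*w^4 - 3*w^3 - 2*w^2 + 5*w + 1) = -2*w^5 + 9*w^4 - 6*w^3 - 5*w^2 + 6*w + 7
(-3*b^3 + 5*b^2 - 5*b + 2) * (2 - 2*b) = 6*b^4 - 16*b^3 + 20*b^2 - 14*b + 4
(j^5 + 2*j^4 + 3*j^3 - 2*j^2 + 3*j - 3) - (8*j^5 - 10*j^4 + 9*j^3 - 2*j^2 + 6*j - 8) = -7*j^5 + 12*j^4 - 6*j^3 - 3*j + 5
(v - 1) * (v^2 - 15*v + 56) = v^3 - 16*v^2 + 71*v - 56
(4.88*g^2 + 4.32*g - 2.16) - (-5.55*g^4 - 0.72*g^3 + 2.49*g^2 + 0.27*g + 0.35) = 5.55*g^4 + 0.72*g^3 + 2.39*g^2 + 4.05*g - 2.51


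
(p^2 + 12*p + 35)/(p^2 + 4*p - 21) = (p + 5)/(p - 3)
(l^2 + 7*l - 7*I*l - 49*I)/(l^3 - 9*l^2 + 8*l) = (l^2 + 7*l*(1 - I) - 49*I)/(l*(l^2 - 9*l + 8))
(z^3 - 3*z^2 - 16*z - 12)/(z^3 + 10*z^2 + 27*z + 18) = (z^2 - 4*z - 12)/(z^2 + 9*z + 18)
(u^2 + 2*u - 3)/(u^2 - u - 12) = (u - 1)/(u - 4)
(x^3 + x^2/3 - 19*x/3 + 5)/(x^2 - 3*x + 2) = (x^2 + 4*x/3 - 5)/(x - 2)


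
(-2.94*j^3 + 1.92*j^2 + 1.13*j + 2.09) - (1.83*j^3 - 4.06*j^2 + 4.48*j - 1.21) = -4.77*j^3 + 5.98*j^2 - 3.35*j + 3.3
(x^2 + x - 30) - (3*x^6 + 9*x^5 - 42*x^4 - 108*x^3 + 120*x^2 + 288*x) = -3*x^6 - 9*x^5 + 42*x^4 + 108*x^3 - 119*x^2 - 287*x - 30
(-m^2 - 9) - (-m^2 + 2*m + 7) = -2*m - 16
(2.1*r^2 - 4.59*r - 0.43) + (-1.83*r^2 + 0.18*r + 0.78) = 0.27*r^2 - 4.41*r + 0.35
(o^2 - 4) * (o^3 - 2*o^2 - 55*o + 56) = o^5 - 2*o^4 - 59*o^3 + 64*o^2 + 220*o - 224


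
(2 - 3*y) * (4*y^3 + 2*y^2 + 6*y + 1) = -12*y^4 + 2*y^3 - 14*y^2 + 9*y + 2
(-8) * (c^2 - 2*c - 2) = -8*c^2 + 16*c + 16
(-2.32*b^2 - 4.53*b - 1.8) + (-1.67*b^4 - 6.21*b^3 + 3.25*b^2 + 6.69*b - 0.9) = -1.67*b^4 - 6.21*b^3 + 0.93*b^2 + 2.16*b - 2.7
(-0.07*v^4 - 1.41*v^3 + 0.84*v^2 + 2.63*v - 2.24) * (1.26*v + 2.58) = -0.0882*v^5 - 1.9572*v^4 - 2.5794*v^3 + 5.481*v^2 + 3.963*v - 5.7792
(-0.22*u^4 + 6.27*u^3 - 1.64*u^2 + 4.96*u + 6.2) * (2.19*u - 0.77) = -0.4818*u^5 + 13.9007*u^4 - 8.4195*u^3 + 12.1252*u^2 + 9.7588*u - 4.774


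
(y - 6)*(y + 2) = y^2 - 4*y - 12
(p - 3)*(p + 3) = p^2 - 9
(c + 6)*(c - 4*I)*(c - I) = c^3 + 6*c^2 - 5*I*c^2 - 4*c - 30*I*c - 24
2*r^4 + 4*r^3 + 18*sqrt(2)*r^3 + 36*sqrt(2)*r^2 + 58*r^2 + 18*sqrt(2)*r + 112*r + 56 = (r + 2*sqrt(2))*(r + 7*sqrt(2))*(sqrt(2)*r + sqrt(2))^2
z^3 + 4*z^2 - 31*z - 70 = (z - 5)*(z + 2)*(z + 7)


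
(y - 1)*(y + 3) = y^2 + 2*y - 3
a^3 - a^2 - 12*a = a*(a - 4)*(a + 3)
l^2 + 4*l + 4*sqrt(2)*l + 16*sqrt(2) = (l + 4)*(l + 4*sqrt(2))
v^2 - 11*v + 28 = (v - 7)*(v - 4)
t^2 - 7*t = t*(t - 7)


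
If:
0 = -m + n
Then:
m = n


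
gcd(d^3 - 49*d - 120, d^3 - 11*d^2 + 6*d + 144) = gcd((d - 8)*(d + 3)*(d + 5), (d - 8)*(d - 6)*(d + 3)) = d^2 - 5*d - 24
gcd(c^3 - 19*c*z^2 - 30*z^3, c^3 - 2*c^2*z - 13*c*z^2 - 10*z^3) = -c^2 + 3*c*z + 10*z^2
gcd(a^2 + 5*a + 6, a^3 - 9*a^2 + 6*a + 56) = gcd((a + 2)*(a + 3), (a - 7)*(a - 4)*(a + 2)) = a + 2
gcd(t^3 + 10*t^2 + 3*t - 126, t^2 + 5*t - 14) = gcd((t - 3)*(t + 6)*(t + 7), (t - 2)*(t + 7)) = t + 7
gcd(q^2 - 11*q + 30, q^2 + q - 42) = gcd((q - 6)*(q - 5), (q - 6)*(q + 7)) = q - 6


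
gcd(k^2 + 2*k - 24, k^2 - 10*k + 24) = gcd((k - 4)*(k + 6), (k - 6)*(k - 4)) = k - 4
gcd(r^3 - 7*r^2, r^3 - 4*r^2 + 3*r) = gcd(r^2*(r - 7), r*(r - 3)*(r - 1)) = r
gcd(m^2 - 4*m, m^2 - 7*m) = m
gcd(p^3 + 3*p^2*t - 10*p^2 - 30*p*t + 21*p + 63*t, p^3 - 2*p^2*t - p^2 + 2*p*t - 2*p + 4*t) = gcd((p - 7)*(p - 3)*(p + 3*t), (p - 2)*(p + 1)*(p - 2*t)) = 1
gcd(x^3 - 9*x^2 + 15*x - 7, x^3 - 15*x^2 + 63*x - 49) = x^2 - 8*x + 7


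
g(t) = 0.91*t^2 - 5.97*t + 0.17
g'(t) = 1.82*t - 5.97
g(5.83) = -3.71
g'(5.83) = 4.64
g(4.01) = -9.14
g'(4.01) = 1.33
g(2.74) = -9.36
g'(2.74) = -0.98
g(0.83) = -4.16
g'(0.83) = -4.46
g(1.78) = -7.57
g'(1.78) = -2.73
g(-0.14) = 1.02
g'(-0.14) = -6.22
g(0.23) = -1.15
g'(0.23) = -5.55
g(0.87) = -4.34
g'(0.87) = -4.39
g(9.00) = 20.15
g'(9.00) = 10.41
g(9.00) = 20.15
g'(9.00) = 10.41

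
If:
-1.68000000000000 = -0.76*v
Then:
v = 2.21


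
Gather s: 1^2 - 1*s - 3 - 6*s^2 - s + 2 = -6*s^2 - 2*s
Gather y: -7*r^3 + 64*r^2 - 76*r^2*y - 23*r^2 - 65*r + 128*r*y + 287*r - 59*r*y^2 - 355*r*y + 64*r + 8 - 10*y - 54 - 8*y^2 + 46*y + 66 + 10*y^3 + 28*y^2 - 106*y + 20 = -7*r^3 + 41*r^2 + 286*r + 10*y^3 + y^2*(20 - 59*r) + y*(-76*r^2 - 227*r - 70) + 40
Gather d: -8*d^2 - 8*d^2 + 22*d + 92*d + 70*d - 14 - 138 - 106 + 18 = -16*d^2 + 184*d - 240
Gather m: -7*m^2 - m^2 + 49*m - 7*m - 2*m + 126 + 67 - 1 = -8*m^2 + 40*m + 192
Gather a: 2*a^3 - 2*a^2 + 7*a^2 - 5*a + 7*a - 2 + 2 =2*a^3 + 5*a^2 + 2*a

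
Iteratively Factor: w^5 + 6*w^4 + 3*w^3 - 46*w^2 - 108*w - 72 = (w + 3)*(w^4 + 3*w^3 - 6*w^2 - 28*w - 24) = (w + 2)*(w + 3)*(w^3 + w^2 - 8*w - 12) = (w + 2)^2*(w + 3)*(w^2 - w - 6) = (w - 3)*(w + 2)^2*(w + 3)*(w + 2)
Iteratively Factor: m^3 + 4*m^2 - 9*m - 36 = (m - 3)*(m^2 + 7*m + 12) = (m - 3)*(m + 4)*(m + 3)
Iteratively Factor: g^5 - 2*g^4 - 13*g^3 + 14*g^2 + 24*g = (g)*(g^4 - 2*g^3 - 13*g^2 + 14*g + 24) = g*(g - 2)*(g^3 - 13*g - 12) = g*(g - 2)*(g + 3)*(g^2 - 3*g - 4) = g*(g - 4)*(g - 2)*(g + 3)*(g + 1)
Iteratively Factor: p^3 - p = (p - 1)*(p^2 + p) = p*(p - 1)*(p + 1)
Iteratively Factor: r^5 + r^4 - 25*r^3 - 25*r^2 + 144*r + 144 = (r - 3)*(r^4 + 4*r^3 - 13*r^2 - 64*r - 48) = (r - 3)*(r + 1)*(r^3 + 3*r^2 - 16*r - 48) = (r - 3)*(r + 1)*(r + 4)*(r^2 - r - 12) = (r - 3)*(r + 1)*(r + 3)*(r + 4)*(r - 4)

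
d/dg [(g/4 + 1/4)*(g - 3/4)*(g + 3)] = g*(6*g + 13)/8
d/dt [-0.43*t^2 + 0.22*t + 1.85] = 0.22 - 0.86*t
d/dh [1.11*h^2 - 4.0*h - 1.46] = 2.22*h - 4.0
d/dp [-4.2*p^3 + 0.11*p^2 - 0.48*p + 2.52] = -12.6*p^2 + 0.22*p - 0.48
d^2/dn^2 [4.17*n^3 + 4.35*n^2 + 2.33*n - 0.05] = 25.02*n + 8.7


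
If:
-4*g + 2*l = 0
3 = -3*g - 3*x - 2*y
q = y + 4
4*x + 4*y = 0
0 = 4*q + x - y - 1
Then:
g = -7/2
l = -7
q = -7/2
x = 15/2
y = -15/2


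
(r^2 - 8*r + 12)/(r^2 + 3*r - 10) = (r - 6)/(r + 5)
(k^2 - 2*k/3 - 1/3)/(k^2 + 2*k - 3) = (k + 1/3)/(k + 3)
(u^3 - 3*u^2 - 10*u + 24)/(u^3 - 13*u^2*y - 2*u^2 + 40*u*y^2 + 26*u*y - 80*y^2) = (u^2 - u - 12)/(u^2 - 13*u*y + 40*y^2)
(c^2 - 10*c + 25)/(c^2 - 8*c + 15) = (c - 5)/(c - 3)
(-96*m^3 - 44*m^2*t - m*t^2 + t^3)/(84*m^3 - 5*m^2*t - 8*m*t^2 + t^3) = (-32*m^2 - 4*m*t + t^2)/(28*m^2 - 11*m*t + t^2)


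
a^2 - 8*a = a*(a - 8)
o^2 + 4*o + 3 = (o + 1)*(o + 3)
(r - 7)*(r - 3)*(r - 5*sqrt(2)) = r^3 - 10*r^2 - 5*sqrt(2)*r^2 + 21*r + 50*sqrt(2)*r - 105*sqrt(2)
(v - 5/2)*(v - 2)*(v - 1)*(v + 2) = v^4 - 7*v^3/2 - 3*v^2/2 + 14*v - 10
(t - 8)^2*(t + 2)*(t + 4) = t^4 - 10*t^3 - 24*t^2 + 256*t + 512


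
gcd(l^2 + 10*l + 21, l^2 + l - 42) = l + 7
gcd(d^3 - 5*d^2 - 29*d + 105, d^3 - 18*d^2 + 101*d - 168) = d^2 - 10*d + 21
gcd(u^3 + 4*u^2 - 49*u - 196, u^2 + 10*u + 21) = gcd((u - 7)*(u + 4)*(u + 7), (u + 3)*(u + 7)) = u + 7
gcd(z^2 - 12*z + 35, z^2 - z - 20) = z - 5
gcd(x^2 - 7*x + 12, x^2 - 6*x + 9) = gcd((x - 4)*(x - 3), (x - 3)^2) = x - 3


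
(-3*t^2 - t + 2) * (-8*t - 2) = 24*t^3 + 14*t^2 - 14*t - 4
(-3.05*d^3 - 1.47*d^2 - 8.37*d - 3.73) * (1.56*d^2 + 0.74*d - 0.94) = -4.758*d^5 - 4.5502*d^4 - 11.278*d^3 - 10.6308*d^2 + 5.1076*d + 3.5062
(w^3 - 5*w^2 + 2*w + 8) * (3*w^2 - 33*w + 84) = 3*w^5 - 48*w^4 + 255*w^3 - 462*w^2 - 96*w + 672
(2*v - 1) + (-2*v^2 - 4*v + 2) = -2*v^2 - 2*v + 1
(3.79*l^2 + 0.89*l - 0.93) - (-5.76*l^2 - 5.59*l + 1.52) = 9.55*l^2 + 6.48*l - 2.45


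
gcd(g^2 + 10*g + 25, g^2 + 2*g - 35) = 1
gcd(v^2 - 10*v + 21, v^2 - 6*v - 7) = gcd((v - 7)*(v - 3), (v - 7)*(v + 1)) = v - 7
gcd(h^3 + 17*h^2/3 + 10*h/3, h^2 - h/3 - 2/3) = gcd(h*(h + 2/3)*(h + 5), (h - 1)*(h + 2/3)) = h + 2/3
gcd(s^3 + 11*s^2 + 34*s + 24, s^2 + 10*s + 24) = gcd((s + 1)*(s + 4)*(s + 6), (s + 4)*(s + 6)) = s^2 + 10*s + 24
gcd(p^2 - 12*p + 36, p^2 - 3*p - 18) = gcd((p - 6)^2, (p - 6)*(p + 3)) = p - 6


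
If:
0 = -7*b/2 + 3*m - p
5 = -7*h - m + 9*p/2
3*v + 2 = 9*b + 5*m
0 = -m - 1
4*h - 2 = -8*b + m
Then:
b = -11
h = 89/4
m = -1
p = 71/2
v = -106/3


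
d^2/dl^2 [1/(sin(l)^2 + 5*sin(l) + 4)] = (-4*sin(l)^3 - 11*sin(l)^2 + 8*sin(l) + 42)/((sin(l) + 1)^2*(sin(l) + 4)^3)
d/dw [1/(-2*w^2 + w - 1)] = (4*w - 1)/(2*w^2 - w + 1)^2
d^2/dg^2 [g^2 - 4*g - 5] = 2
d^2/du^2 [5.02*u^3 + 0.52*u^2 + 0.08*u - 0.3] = 30.12*u + 1.04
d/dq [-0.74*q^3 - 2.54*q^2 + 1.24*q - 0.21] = -2.22*q^2 - 5.08*q + 1.24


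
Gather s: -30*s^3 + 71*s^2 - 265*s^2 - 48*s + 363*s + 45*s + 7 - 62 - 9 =-30*s^3 - 194*s^2 + 360*s - 64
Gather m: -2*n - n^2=-n^2 - 2*n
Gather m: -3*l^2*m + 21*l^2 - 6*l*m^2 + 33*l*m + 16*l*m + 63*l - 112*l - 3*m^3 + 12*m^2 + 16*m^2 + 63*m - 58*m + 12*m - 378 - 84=21*l^2 - 49*l - 3*m^3 + m^2*(28 - 6*l) + m*(-3*l^2 + 49*l + 17) - 462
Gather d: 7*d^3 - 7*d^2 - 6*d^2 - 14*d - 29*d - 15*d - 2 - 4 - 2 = 7*d^3 - 13*d^2 - 58*d - 8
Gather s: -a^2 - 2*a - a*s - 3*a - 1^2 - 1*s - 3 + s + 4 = -a^2 - a*s - 5*a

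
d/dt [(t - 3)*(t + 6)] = 2*t + 3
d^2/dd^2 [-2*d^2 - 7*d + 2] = -4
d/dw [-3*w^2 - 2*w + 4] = -6*w - 2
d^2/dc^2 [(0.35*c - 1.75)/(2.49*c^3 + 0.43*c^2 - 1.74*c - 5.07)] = (13.02021*c^5 - 127.95363*c^4 - 26.81735*c^3 + 96.57291*c^2 - 120.12084*c - 24.40221)/(15.438249*c^9 + 7.998129*c^8 - 30.983319*c^7 - 105.402122*c^6 - 10.9197*c^5 + 132.890967*c^4 + 209.507823*c^3 - 12.890475*c^2 - 134.179578*c - 130.323843)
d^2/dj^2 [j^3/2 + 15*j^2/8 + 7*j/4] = 3*j + 15/4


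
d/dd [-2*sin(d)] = -2*cos(d)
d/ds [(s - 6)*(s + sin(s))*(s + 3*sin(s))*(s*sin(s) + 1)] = (s - 6)*(s + sin(s))*(s + 3*sin(s))*(s*cos(s) + sin(s)) + (s - 6)*(s + sin(s))*(s*sin(s) + 1)*(3*cos(s) + 1) + (s - 6)*(s + 3*sin(s))*(s*sin(s) + 1)*(cos(s) + 1) + (s + sin(s))*(s + 3*sin(s))*(s*sin(s) + 1)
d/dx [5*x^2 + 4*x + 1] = 10*x + 4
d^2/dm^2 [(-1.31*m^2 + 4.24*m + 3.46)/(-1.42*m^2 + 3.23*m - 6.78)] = (3.5527136788005e-15*m^4 - 5.08217999999999*m^3 - 117.5334*m^2 + 340.14396*m - 70.84238)/(2.863288*m^6 - 19.538916*m^5 + 85.45773*m^4 - 220.281155*m^3 + 408.03057*m^2 - 445.433796*m + 311.665752)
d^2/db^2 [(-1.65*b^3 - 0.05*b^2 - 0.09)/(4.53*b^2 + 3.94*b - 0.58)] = (-5.6843418860808e-14*b^4 - 58.11348*b^3 + 10.753974*b^2 - 12.968388*b - 3.30082)/(92.959677*b^6 + 242.557038*b^5 + 175.259358*b^4 - 0.948751999999999*b^3 - 22.439388*b^2 + 3.976248*b - 0.195112)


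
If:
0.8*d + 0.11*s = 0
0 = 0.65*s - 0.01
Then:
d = -0.00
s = 0.02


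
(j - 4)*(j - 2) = j^2 - 6*j + 8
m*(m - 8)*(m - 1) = m^3 - 9*m^2 + 8*m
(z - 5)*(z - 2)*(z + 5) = z^3 - 2*z^2 - 25*z + 50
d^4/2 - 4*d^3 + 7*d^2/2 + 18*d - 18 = (d/2 + 1)*(d - 6)*(d - 3)*(d - 1)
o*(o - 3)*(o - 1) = o^3 - 4*o^2 + 3*o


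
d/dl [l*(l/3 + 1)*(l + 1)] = l^2 + 8*l/3 + 1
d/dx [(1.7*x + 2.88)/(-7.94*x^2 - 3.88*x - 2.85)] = (13.498*x^2 + 45.7344*x + 6.3294)/(63.0436*x^4 + 61.6144*x^3 + 60.3124*x^2 + 22.116*x + 8.1225)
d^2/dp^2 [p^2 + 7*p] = 2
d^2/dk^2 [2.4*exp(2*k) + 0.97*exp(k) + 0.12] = (9.6*exp(k) + 0.97)*exp(k)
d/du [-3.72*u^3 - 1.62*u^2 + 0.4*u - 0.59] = -11.16*u^2 - 3.24*u + 0.4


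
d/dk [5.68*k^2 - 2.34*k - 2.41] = 11.36*k - 2.34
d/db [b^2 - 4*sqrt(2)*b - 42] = 2*b - 4*sqrt(2)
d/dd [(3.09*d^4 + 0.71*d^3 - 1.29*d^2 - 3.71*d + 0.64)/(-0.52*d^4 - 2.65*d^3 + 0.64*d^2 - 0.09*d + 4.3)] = (-7.8193*d^6 + 2.6136*d^5 - 9.586*d^4 + 34.6884*d^3 + 16.7375*d^2 - 11.9132*d - 15.8954)/(0.2704*d^8 + 2.756*d^7 + 6.3569*d^6 - 3.2984*d^5 - 3.5854*d^4 - 22.9052*d^3 + 5.5121*d^2 - 0.774*d + 18.49)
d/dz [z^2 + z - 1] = 2*z + 1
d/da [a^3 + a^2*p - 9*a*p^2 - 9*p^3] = 3*a^2 + 2*a*p - 9*p^2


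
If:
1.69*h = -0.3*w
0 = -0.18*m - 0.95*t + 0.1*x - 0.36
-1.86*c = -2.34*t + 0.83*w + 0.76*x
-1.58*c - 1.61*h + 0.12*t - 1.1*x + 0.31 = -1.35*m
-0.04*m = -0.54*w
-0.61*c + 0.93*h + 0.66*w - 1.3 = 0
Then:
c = -2.06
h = -0.01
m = 1.13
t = -0.10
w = 0.08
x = 4.64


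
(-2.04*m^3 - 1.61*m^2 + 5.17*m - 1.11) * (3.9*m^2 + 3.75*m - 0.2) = -7.956*m^5 - 13.929*m^4 + 14.5335*m^3 + 15.3805*m^2 - 5.1965*m + 0.222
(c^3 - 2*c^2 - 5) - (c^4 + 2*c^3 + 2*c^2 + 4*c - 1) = -c^4 - c^3 - 4*c^2 - 4*c - 4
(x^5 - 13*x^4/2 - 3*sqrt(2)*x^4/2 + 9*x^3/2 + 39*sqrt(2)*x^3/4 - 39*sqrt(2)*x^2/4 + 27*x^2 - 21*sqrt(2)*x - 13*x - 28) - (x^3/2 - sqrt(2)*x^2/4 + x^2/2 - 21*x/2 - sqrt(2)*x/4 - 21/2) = x^5 - 13*x^4/2 - 3*sqrt(2)*x^4/2 + 4*x^3 + 39*sqrt(2)*x^3/4 - 19*sqrt(2)*x^2/2 + 53*x^2/2 - 83*sqrt(2)*x/4 - 5*x/2 - 35/2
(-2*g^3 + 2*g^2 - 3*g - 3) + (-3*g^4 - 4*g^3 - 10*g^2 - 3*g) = -3*g^4 - 6*g^3 - 8*g^2 - 6*g - 3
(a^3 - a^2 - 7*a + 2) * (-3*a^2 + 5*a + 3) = -3*a^5 + 8*a^4 + 19*a^3 - 44*a^2 - 11*a + 6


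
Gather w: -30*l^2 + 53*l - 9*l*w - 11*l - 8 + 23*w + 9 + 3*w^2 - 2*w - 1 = -30*l^2 + 42*l + 3*w^2 + w*(21 - 9*l)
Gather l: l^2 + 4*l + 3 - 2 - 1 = l^2 + 4*l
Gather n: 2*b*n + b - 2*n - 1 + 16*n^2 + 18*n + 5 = b + 16*n^2 + n*(2*b + 16) + 4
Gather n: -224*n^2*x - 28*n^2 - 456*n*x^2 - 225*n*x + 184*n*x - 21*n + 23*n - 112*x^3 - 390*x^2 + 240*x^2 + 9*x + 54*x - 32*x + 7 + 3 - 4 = n^2*(-224*x - 28) + n*(-456*x^2 - 41*x + 2) - 112*x^3 - 150*x^2 + 31*x + 6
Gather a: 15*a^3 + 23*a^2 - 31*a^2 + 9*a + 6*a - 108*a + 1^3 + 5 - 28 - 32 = 15*a^3 - 8*a^2 - 93*a - 54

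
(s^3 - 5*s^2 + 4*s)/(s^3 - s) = (s - 4)/(s + 1)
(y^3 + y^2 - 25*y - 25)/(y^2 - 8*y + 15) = (y^2 + 6*y + 5)/(y - 3)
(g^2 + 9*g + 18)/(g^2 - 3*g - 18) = (g + 6)/(g - 6)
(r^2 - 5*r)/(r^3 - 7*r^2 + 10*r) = 1/(r - 2)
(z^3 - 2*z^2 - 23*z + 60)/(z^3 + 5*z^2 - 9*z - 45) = (z - 4)/(z + 3)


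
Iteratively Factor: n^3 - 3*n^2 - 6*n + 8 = (n - 4)*(n^2 + n - 2) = (n - 4)*(n + 2)*(n - 1)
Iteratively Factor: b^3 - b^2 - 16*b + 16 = (b + 4)*(b^2 - 5*b + 4) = (b - 4)*(b + 4)*(b - 1)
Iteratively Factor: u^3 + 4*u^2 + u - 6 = (u - 1)*(u^2 + 5*u + 6) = (u - 1)*(u + 3)*(u + 2)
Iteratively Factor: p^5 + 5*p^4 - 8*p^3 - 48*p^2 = (p)*(p^4 + 5*p^3 - 8*p^2 - 48*p) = p*(p - 3)*(p^3 + 8*p^2 + 16*p) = p^2*(p - 3)*(p^2 + 8*p + 16) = p^2*(p - 3)*(p + 4)*(p + 4)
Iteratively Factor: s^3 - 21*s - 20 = (s - 5)*(s^2 + 5*s + 4) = (s - 5)*(s + 4)*(s + 1)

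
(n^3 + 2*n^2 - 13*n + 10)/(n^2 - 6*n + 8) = (n^2 + 4*n - 5)/(n - 4)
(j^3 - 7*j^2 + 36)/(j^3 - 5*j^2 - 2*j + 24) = (j - 6)/(j - 4)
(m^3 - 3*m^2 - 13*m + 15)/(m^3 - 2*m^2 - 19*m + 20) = (m + 3)/(m + 4)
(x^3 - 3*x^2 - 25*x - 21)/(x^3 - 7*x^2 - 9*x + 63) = (x + 1)/(x - 3)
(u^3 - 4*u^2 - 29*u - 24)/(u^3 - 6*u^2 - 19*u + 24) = (u + 1)/(u - 1)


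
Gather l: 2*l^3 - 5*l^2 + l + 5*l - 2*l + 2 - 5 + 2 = 2*l^3 - 5*l^2 + 4*l - 1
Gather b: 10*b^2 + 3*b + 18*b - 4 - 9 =10*b^2 + 21*b - 13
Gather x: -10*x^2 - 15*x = -10*x^2 - 15*x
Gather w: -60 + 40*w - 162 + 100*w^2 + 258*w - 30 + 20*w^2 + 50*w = 120*w^2 + 348*w - 252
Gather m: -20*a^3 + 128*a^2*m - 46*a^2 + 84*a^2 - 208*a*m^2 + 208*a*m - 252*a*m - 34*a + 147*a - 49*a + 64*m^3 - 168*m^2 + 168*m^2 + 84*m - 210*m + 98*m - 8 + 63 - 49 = -20*a^3 + 38*a^2 - 208*a*m^2 + 64*a + 64*m^3 + m*(128*a^2 - 44*a - 28) + 6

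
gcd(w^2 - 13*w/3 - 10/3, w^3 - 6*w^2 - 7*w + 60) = w - 5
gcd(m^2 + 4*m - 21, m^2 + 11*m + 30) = 1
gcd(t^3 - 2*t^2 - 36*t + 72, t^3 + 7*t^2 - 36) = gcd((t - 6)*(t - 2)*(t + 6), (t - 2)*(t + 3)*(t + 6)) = t^2 + 4*t - 12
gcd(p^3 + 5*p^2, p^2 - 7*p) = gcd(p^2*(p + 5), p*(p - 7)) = p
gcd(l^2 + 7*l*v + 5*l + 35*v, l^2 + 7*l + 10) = l + 5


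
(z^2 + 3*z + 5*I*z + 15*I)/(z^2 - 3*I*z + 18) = (z^2 + z*(3 + 5*I) + 15*I)/(z^2 - 3*I*z + 18)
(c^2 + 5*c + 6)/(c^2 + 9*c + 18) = (c + 2)/(c + 6)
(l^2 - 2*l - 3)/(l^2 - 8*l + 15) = (l + 1)/(l - 5)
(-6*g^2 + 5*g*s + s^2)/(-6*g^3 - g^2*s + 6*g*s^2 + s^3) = 1/(g + s)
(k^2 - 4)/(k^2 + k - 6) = (k + 2)/(k + 3)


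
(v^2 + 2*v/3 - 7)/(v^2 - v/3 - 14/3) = (v + 3)/(v + 2)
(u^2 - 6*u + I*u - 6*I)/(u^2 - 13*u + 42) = (u + I)/(u - 7)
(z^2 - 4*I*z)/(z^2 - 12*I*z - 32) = z/(z - 8*I)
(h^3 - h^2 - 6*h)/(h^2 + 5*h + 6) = h*(h - 3)/(h + 3)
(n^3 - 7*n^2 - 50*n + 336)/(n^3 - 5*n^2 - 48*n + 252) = (n - 8)/(n - 6)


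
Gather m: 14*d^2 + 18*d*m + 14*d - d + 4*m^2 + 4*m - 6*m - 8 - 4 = 14*d^2 + 13*d + 4*m^2 + m*(18*d - 2) - 12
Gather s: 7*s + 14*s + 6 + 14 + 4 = 21*s + 24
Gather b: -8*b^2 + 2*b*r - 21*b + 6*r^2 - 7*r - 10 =-8*b^2 + b*(2*r - 21) + 6*r^2 - 7*r - 10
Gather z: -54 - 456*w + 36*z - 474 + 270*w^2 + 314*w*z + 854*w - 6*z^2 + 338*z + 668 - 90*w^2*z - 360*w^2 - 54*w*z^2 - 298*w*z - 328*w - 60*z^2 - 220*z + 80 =-90*w^2 + 70*w + z^2*(-54*w - 66) + z*(-90*w^2 + 16*w + 154) + 220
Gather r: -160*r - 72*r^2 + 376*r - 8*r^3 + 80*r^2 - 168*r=-8*r^3 + 8*r^2 + 48*r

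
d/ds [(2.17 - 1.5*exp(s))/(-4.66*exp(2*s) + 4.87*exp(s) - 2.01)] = (-6.99*exp(2*s) + 20.2244*exp(s) - 7.5529)*exp(s)/(21.7156*exp(4*s) - 45.3884*exp(3*s) + 42.4501*exp(2*s) - 19.5774*exp(s) + 4.0401)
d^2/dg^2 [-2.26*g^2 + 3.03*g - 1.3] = -4.52000000000000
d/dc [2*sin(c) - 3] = 2*cos(c)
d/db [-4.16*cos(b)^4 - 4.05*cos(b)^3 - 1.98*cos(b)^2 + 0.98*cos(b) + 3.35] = (16.64*cos(b)^3 + 12.15*cos(b)^2 + 3.96*cos(b) - 0.98)*sin(b)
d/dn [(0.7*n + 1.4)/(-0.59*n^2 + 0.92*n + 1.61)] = (0.413*n^2 + 1.652*n - 0.161)/(0.3481*n^4 - 1.0856*n^3 - 1.0534*n^2 + 2.9624*n + 2.5921)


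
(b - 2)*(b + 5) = b^2 + 3*b - 10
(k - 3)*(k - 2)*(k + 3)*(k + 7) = k^4 + 5*k^3 - 23*k^2 - 45*k + 126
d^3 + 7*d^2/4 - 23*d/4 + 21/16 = (d - 3/2)*(d - 1/4)*(d + 7/2)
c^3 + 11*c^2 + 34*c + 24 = (c + 1)*(c + 4)*(c + 6)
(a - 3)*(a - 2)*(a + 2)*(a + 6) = a^4 + 3*a^3 - 22*a^2 - 12*a + 72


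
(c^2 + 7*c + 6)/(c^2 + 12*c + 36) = (c + 1)/(c + 6)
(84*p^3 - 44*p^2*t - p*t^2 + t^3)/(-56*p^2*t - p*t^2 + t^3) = (-12*p^2 + 8*p*t - t^2)/(t*(8*p - t))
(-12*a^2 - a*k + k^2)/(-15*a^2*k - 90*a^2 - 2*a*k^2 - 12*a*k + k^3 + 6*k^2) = (4*a - k)/(5*a*k + 30*a - k^2 - 6*k)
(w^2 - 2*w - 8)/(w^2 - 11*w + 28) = (w + 2)/(w - 7)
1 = 1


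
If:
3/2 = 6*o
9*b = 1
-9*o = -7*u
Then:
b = 1/9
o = 1/4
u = 9/28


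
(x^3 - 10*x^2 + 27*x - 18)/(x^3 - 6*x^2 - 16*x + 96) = (x^2 - 4*x + 3)/(x^2 - 16)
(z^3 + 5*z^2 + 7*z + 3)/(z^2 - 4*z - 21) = (z^2 + 2*z + 1)/(z - 7)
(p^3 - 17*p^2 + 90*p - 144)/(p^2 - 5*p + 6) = (p^2 - 14*p + 48)/(p - 2)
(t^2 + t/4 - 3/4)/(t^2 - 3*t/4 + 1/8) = 2*(4*t^2 + t - 3)/(8*t^2 - 6*t + 1)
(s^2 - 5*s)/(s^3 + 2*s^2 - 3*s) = (s - 5)/(s^2 + 2*s - 3)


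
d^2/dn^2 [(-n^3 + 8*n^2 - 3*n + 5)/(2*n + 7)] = 2*(-4*n^3 - 42*n^2 - 147*n + 454)/(8*n^3 + 84*n^2 + 294*n + 343)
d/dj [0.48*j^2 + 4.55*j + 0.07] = 0.96*j + 4.55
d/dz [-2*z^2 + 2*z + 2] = 2 - 4*z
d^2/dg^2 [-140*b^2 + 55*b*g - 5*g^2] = -10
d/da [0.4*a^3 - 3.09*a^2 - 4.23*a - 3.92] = 1.2*a^2 - 6.18*a - 4.23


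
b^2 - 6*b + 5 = (b - 5)*(b - 1)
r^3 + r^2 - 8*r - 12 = (r - 3)*(r + 2)^2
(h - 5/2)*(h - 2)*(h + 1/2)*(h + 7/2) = h^4 - h^3/2 - 45*h^2/4 + 97*h/8 + 35/4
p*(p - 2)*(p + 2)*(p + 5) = p^4 + 5*p^3 - 4*p^2 - 20*p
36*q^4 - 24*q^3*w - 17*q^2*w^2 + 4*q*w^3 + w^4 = (-3*q + w)*(-q + w)*(2*q + w)*(6*q + w)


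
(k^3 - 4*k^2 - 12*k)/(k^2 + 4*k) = (k^2 - 4*k - 12)/(k + 4)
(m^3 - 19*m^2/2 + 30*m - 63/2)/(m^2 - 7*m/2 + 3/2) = (2*m^2 - 13*m + 21)/(2*m - 1)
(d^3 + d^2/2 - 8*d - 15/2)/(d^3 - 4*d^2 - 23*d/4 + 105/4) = 2*(d + 1)/(2*d - 7)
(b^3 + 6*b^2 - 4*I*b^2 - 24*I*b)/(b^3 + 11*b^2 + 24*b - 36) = b*(b - 4*I)/(b^2 + 5*b - 6)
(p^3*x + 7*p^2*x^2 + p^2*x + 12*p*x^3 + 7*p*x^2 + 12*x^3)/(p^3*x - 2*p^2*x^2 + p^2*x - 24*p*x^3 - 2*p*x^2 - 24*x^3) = (-p - 3*x)/(-p + 6*x)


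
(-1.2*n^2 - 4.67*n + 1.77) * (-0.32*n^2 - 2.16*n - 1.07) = 0.384*n^4 + 4.0864*n^3 + 10.8048*n^2 + 1.1737*n - 1.8939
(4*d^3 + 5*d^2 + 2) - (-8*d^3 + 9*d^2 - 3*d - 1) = 12*d^3 - 4*d^2 + 3*d + 3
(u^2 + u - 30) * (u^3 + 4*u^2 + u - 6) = u^5 + 5*u^4 - 25*u^3 - 125*u^2 - 36*u + 180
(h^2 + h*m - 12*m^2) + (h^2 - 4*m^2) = 2*h^2 + h*m - 16*m^2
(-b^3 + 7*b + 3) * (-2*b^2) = 2*b^5 - 14*b^3 - 6*b^2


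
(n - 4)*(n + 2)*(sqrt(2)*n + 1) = sqrt(2)*n^3 - 2*sqrt(2)*n^2 + n^2 - 8*sqrt(2)*n - 2*n - 8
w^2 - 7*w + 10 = (w - 5)*(w - 2)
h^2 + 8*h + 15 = (h + 3)*(h + 5)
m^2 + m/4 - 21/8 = (m - 3/2)*(m + 7/4)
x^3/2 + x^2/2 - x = x*(x/2 + 1)*(x - 1)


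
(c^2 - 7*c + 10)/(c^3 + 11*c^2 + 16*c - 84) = (c - 5)/(c^2 + 13*c + 42)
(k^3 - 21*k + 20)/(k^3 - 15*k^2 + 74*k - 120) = (k^2 + 4*k - 5)/(k^2 - 11*k + 30)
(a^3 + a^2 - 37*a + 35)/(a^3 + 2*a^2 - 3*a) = (a^2 + 2*a - 35)/(a*(a + 3))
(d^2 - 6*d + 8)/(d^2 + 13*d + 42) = (d^2 - 6*d + 8)/(d^2 + 13*d + 42)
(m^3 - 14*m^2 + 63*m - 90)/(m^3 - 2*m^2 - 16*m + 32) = (m^3 - 14*m^2 + 63*m - 90)/(m^3 - 2*m^2 - 16*m + 32)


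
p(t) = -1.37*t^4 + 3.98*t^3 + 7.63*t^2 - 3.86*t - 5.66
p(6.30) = -890.11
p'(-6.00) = 1518.10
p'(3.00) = 1.42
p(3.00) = 47.92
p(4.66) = -101.25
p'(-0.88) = -4.31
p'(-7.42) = 2778.97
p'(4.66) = -228.01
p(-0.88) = 0.11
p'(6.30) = -804.08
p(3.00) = 47.92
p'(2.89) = 7.69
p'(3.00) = 1.42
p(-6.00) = -2343.02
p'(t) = -5.48*t^3 + 11.94*t^2 + 15.26*t - 3.86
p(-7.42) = -5335.60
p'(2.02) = 30.52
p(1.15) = 3.65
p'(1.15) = 21.15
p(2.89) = 47.41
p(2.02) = 27.67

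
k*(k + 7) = k^2 + 7*k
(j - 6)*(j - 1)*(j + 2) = j^3 - 5*j^2 - 8*j + 12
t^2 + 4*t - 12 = (t - 2)*(t + 6)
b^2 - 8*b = b*(b - 8)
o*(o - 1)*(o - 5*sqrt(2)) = o^3 - 5*sqrt(2)*o^2 - o^2 + 5*sqrt(2)*o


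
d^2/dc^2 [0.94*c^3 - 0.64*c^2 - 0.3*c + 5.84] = 5.64*c - 1.28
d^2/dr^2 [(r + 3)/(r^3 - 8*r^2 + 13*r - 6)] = 6*(r^3 - 48*r + 147)/(r^7 - 22*r^6 + 186*r^5 - 760*r^4 + 1585*r^3 - 1746*r^2 + 972*r - 216)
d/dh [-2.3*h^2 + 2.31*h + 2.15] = 2.31 - 4.6*h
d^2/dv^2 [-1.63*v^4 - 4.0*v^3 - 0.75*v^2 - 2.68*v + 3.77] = -19.56*v^2 - 24.0*v - 1.5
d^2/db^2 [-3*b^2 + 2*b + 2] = -6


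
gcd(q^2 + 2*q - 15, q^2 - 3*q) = q - 3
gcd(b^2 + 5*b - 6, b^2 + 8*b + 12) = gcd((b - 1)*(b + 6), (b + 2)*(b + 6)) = b + 6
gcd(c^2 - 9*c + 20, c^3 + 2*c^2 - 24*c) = c - 4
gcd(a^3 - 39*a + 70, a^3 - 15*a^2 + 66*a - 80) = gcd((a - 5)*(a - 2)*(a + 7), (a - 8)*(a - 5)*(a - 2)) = a^2 - 7*a + 10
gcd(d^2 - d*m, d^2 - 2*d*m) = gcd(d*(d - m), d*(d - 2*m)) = d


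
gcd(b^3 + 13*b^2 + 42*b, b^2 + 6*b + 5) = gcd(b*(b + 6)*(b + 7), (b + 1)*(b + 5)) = 1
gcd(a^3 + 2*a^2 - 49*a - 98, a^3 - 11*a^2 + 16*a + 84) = a^2 - 5*a - 14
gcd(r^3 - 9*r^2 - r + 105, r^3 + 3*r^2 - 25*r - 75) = r^2 - 2*r - 15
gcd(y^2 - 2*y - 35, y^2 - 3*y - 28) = y - 7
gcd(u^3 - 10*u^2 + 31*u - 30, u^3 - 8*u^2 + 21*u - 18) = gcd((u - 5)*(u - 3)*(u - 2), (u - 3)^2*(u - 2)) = u^2 - 5*u + 6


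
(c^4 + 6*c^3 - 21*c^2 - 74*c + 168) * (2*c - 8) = 2*c^5 + 4*c^4 - 90*c^3 + 20*c^2 + 928*c - 1344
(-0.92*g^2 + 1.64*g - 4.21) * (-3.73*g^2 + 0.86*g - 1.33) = 3.4316*g^4 - 6.9084*g^3 + 18.3373*g^2 - 5.8018*g + 5.5993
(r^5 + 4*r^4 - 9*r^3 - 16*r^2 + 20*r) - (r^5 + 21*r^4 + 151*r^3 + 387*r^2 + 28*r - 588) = -17*r^4 - 160*r^3 - 403*r^2 - 8*r + 588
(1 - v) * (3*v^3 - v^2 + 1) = -3*v^4 + 4*v^3 - v^2 - v + 1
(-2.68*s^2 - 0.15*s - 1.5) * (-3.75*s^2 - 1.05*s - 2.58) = 10.05*s^4 + 3.3765*s^3 + 12.6969*s^2 + 1.962*s + 3.87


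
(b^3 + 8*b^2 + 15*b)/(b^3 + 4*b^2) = (b^2 + 8*b + 15)/(b*(b + 4))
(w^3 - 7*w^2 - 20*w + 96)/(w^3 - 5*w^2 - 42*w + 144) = (w + 4)/(w + 6)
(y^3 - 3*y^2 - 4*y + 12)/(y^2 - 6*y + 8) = (y^2 - y - 6)/(y - 4)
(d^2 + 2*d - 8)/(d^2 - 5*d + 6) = (d + 4)/(d - 3)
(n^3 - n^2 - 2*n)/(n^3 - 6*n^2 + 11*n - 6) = n*(n + 1)/(n^2 - 4*n + 3)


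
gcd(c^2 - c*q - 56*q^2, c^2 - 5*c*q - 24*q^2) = -c + 8*q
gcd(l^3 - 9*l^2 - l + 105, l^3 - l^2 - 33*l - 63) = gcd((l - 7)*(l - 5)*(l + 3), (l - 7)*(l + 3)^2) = l^2 - 4*l - 21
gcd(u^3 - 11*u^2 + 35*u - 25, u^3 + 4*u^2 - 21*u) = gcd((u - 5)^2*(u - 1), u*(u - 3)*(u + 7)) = 1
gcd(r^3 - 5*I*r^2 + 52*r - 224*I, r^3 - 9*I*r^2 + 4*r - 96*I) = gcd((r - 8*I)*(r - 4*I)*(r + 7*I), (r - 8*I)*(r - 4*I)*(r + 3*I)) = r^2 - 12*I*r - 32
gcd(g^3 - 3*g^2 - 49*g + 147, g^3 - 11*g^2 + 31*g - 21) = g^2 - 10*g + 21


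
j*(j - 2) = j^2 - 2*j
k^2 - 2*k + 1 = (k - 1)^2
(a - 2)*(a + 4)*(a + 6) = a^3 + 8*a^2 + 4*a - 48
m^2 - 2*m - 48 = (m - 8)*(m + 6)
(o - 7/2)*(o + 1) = o^2 - 5*o/2 - 7/2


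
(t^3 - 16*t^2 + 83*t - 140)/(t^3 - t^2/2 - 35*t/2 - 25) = 2*(t^2 - 11*t + 28)/(2*t^2 + 9*t + 10)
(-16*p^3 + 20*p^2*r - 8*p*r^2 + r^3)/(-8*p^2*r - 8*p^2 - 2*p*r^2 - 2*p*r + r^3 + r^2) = (4*p^2 - 4*p*r + r^2)/(2*p*r + 2*p + r^2 + r)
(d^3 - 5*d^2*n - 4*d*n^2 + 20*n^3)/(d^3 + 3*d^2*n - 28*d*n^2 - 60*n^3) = (d - 2*n)/(d + 6*n)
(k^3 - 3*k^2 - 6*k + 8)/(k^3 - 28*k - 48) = (k^2 - 5*k + 4)/(k^2 - 2*k - 24)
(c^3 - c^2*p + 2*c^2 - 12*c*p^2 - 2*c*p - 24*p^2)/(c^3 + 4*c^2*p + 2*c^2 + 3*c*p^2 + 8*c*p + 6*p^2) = (c - 4*p)/(c + p)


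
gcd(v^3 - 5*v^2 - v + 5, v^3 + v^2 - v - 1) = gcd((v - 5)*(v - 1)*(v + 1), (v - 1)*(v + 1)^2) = v^2 - 1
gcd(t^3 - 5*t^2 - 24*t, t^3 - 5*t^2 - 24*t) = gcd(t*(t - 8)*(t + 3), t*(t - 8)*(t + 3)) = t^3 - 5*t^2 - 24*t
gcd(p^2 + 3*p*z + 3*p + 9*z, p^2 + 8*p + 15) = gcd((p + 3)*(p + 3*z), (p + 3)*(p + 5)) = p + 3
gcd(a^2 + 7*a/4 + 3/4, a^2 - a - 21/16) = a + 3/4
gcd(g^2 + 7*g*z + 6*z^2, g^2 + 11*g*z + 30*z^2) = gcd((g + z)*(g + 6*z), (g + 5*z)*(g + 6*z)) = g + 6*z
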